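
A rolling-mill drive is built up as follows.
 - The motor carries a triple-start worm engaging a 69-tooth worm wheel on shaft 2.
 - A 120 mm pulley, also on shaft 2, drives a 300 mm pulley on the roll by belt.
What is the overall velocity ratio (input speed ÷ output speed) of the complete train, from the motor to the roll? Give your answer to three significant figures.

Each stage contributes driven/driver: worm 69/3 = 23, belt 300/120 = 2.5.
Overall: 23 × 2.5 = 57.5.

57.5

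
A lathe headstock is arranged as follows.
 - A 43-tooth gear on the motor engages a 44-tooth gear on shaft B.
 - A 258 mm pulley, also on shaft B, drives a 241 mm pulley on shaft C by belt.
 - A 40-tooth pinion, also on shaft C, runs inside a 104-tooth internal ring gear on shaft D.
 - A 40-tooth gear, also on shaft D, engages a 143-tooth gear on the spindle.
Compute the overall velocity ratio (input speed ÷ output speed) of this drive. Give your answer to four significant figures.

8.884

Each stage contributes driven/driver: gear mesh 44/43 = 1.0233, belt 241/258 = 0.93411, internal gear 104/40 = 2.6, gear mesh 143/40 = 3.575.
Overall: 1.0233 × 0.93411 × 2.6 × 3.575 = 8.8845.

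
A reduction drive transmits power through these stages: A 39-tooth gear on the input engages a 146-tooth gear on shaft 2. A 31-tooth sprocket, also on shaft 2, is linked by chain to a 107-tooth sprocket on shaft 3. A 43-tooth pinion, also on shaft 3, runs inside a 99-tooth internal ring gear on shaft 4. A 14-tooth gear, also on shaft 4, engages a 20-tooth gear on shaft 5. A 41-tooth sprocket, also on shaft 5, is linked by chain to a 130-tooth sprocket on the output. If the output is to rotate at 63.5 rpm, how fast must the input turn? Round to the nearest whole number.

8557 rpm

Overall ratio R = 3.7436 × 3.4516 × 2.3023 × 1.4286 × 3.1707 = 134.75.
Required input speed = output speed × R = 63.5 × 134.75 = 8556.8 rpm.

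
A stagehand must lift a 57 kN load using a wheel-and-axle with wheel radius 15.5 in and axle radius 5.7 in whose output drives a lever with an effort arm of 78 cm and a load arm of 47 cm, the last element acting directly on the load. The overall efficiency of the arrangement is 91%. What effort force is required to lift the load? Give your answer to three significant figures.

Wheel-and-axle MA = R/r = 15.5/5.7 = 2.7193.
Lever MA = effort arm / load arm = 78/47 = 1.6596.
Combined ideal MA = 2.7193 × 1.6596 = 4.5129.
Actual MA = 4.5129 × 0.91 = 4.1067.
Effort = load / actual MA = 57 / 4.1067 = 13.88 kN.

13.9 kN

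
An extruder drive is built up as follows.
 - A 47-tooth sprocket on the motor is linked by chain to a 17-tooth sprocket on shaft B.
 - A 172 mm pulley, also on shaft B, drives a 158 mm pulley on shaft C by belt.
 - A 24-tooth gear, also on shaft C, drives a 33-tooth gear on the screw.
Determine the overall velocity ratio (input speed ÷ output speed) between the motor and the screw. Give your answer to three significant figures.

0.457

Each stage contributes driven/driver: chain 17/47 = 0.3617, belt 158/172 = 0.9186, gear mesh 33/24 = 1.375.
Overall: 0.3617 × 0.9186 × 1.375 = 0.45686.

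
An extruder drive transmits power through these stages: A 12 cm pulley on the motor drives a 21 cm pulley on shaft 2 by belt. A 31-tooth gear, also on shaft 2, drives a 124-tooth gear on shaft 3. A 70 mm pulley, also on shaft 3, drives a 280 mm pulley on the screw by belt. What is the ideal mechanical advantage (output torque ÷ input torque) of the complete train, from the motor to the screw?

Each stage contributes driven/driver: belt 21/12 = 1.75, gear mesh 124/31 = 4, belt 280/70 = 4.
Overall: 1.75 × 4 × 4 = 28.

28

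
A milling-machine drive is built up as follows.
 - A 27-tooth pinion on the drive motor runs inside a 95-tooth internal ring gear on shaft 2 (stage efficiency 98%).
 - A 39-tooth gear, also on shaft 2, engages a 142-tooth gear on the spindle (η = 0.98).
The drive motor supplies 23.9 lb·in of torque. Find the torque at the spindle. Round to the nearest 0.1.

After the internal gear (95/27): 23.9 × 3.5185 × 0.98 = 82.411 lb·in
After the gear mesh (142/39): 82.411 × 3.641 × 0.98 = 294.06 lb·in

294.1 lb·in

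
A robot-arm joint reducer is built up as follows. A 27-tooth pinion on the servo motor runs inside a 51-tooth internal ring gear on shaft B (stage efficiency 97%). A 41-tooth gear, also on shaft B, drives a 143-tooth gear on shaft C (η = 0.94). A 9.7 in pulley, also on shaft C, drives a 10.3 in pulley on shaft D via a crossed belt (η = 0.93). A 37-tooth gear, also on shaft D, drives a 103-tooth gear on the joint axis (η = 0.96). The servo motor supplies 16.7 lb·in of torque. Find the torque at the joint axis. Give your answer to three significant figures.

After the internal gear (51/27): 16.7 × 1.8889 × 0.97 = 30.598 lb·in
After the gear mesh (143/41): 30.598 × 3.4878 × 0.94 = 100.32 lb·in
After the belt (10.3/9.7): 100.32 × 1.0619 × 0.93 = 99.066 lb·in
After the gear mesh (103/37): 99.066 × 2.7838 × 0.96 = 264.75 lb·in

265 lb·in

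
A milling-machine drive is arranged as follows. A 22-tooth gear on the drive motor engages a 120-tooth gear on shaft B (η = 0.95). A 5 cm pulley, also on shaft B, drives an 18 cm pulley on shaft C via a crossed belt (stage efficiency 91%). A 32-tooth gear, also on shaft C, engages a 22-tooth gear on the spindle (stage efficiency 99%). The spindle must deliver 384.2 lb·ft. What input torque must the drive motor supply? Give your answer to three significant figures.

Overall ratio R = 5.4545 × 3.6 × 0.6875 = 13.5; overall efficiency η = 0.95 × 0.91 × 0.99 = 0.8559.
Input torque = output torque / (R × η) = 384.2 / (13.5 × 0.8559) = 33.252 lb·ft.

33.3 lb·ft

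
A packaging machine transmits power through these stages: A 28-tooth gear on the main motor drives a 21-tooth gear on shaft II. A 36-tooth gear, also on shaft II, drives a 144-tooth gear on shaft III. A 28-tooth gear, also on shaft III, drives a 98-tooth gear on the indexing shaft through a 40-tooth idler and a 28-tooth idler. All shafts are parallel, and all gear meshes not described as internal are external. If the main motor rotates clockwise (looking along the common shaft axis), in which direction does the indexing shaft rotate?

anticlockwise

the main motor → shaft II: external mesh, 1 reversal → CCW.
shaft II → shaft III: external mesh, 1 reversal → CW.
shaft III → the indexing shaft: driver → idler → idler → driven is 3 external meshes, 3 reversals → CCW.
5 reversals in total — an odd number — so the indexing shaft turns opposite to the main motor.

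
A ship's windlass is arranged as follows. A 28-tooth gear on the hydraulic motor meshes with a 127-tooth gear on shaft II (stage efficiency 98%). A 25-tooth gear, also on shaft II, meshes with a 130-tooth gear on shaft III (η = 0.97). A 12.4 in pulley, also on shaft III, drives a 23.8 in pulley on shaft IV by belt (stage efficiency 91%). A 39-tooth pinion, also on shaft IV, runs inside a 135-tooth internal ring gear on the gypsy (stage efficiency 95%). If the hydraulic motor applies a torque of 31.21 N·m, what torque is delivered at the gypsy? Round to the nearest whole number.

4019 N·m

After the gear mesh (127/28): 31.21 × 4.5357 × 0.98 = 138.73 N·m
After the gear mesh (130/25): 138.73 × 5.2 × 0.97 = 699.75 N·m
After the belt (23.8/12.4): 699.75 × 1.9194 × 0.91 = 1222.2 N·m
After the internal gear (135/39): 1222.2 × 3.4615 × 0.95 = 4019.1 N·m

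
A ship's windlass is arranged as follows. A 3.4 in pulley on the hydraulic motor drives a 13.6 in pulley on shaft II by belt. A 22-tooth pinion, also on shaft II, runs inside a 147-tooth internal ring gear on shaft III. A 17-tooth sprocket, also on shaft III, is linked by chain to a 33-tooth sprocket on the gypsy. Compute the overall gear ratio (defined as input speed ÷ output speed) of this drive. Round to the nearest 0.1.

Each stage contributes driven/driver: belt 13.6/3.4 = 4, internal gear 147/22 = 6.6818, chain 33/17 = 1.9412.
Overall: 4 × 6.6818 × 1.9412 = 51.882.

51.9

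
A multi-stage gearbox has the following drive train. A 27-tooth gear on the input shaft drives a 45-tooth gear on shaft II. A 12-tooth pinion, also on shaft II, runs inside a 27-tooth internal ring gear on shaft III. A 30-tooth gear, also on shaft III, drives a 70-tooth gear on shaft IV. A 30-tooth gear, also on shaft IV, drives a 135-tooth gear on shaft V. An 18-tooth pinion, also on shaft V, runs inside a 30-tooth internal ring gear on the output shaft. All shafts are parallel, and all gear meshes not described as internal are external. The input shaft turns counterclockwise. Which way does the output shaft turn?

the input shaft → shaft II: external mesh, 1 reversal → CW.
shaft II → shaft III: internal mesh, same direction → CW.
shaft III → shaft IV: external mesh, 1 reversal → CCW.
shaft IV → shaft V: external mesh, 1 reversal → CW.
shaft V → the output shaft: internal mesh, same direction → CW.
3 reversals in total — an odd number — so the output shaft turns opposite to the input shaft.

clockwise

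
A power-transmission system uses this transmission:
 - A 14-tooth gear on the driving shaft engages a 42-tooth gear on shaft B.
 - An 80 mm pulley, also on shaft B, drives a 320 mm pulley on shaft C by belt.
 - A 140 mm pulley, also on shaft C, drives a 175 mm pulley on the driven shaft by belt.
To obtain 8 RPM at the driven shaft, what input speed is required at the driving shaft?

120 RPM

Overall ratio R = 3 × 4 × 1.25 = 15.
Required input speed = output speed × R = 8 × 15 = 120 RPM.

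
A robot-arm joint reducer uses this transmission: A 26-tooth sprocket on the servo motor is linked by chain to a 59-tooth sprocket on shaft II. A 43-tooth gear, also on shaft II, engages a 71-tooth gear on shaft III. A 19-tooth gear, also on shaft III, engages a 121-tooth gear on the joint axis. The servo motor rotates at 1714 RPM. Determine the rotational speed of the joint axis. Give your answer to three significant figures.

the servo motor → shaft II (chain, 59/26): 1714 ÷ 2.2692 = 755.32 RPM
shaft II → shaft III (gear mesh, 71/43): 755.32 ÷ 1.6512 = 457.45 RPM
shaft III → the joint axis (gear mesh, 121/19): 457.45 ÷ 6.3684 = 71.831 RPM

71.8 RPM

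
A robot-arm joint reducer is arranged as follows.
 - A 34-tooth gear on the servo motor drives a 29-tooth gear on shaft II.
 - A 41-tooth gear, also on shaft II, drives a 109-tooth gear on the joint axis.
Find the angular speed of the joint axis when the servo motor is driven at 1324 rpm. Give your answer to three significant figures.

gear mesh 29/34 = 0.85294 → 1324/0.85294 = 1552.3 rpm
gear mesh 109/41 = 2.6585 → 1552.3/2.6585 = 583.88 rpm

584 rpm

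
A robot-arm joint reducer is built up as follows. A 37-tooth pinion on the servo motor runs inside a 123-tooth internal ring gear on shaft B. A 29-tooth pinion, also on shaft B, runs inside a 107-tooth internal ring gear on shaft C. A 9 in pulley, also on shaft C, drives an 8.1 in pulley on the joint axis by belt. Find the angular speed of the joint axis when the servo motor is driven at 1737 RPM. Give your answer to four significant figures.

internal gear 123/37 = 3.3243 → 1737/3.3243 = 522.51 RPM
internal gear 107/29 = 3.6897 → 522.51/3.6897 = 141.62 RPM
belt 8.1/9 = 0.9 → 141.62/0.9 = 157.35 RPM

157.4 RPM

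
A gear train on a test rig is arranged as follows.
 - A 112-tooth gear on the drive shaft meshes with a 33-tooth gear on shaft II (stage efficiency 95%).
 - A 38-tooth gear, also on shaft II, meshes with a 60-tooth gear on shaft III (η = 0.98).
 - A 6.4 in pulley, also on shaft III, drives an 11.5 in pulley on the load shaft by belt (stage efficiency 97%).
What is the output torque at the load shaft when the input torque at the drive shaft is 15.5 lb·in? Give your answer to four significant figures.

11.70 lb·in

Gear mesh: ratio = 33/112 = 0.29464; torque at shaft II = 15.5 × 0.29464 × 0.95 = 4.3386 lb·in.
Gear mesh: ratio = 60/38 = 1.5789; torque at shaft III = 4.3386 × 1.5789 × 0.98 = 6.7134 lb·in.
Belt: ratio = 11.5/6.4 = 1.7969; torque at the load shaft = 6.7134 × 1.7969 × 0.97 = 11.701 lb·in.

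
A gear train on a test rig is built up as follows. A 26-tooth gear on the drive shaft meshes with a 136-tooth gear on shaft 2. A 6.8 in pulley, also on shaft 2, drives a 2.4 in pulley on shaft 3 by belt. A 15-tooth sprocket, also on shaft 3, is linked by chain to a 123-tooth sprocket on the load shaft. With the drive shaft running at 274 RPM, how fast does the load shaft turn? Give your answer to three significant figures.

18.1 RPM

gear mesh 136/26 = 5.2308 → 274/5.2308 = 52.382 RPM
belt 2.4/6.8 = 0.35294 → 52.382/0.35294 = 148.42 RPM
chain 123/15 = 8.2 → 148.42/8.2 = 18.1 RPM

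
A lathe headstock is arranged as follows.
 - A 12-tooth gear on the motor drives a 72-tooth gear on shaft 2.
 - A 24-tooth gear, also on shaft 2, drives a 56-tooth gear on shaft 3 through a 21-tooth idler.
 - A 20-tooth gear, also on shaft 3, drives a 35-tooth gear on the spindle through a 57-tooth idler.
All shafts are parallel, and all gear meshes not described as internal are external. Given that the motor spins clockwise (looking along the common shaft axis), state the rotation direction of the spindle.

the motor → shaft 2: external mesh, 1 reversal → CCW.
shaft 2 → shaft 3: driver → idler → driven is 2 external meshes, 2 reversals → CCW.
shaft 3 → the spindle: driver → idler → driven is 2 external meshes, 2 reversals → CCW.
5 reversals in total — an odd number — so the spindle turns opposite to the motor.

counterclockwise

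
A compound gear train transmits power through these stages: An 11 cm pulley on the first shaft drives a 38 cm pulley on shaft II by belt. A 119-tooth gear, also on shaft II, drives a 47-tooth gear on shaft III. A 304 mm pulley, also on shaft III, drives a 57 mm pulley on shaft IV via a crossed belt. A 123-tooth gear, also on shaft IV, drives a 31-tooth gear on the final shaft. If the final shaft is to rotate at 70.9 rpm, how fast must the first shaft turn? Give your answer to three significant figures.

4.57 rpm

Overall ratio R = 3.4545 × 0.39496 × 0.1875 × 0.25203 = 0.064476.
Required input speed = output speed × R = 70.9 × 0.064476 = 4.5714 rpm.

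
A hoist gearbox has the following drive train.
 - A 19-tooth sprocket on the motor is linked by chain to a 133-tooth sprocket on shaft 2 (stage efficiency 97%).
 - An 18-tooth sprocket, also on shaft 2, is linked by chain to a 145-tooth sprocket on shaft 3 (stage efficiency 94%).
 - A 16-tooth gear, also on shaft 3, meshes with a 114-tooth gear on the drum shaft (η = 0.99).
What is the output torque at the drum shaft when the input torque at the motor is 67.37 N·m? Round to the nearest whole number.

24433 N·m

After the chain (133/19): 67.37 × 7 × 0.97 = 457.44 N·m
After the chain (145/18): 457.44 × 8.0556 × 0.94 = 3463.9 N·m
After the gear mesh (114/16): 3463.9 × 7.125 × 0.99 = 24433 N·m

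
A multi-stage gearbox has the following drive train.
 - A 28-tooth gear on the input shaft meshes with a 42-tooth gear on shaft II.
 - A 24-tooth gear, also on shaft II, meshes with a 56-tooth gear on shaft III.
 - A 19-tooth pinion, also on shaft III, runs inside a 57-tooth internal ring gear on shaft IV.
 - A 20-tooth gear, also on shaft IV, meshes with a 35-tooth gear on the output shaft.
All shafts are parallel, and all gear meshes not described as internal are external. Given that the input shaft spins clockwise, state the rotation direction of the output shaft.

the input shaft → shaft II: external mesh, 1 reversal → CCW.
shaft II → shaft III: external mesh, 1 reversal → CW.
shaft III → shaft IV: internal mesh, same direction → CW.
shaft IV → the output shaft: external mesh, 1 reversal → CCW.
3 reversals in total — an odd number — so the output shaft turns opposite to the input shaft.

counterclockwise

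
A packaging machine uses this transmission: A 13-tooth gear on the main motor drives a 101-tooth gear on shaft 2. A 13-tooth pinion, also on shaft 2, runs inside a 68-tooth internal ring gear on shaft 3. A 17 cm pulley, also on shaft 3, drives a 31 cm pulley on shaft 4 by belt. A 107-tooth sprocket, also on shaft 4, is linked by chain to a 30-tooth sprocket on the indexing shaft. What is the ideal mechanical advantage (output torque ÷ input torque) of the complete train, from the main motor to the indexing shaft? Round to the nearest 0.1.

Each stage contributes driven/driver: gear mesh 101/13 = 7.7692, internal gear 68/13 = 5.2308, belt 31/17 = 1.8235, chain 30/107 = 0.28037.
Overall: 7.7692 × 5.2308 × 1.8235 × 0.28037 = 20.778.

20.8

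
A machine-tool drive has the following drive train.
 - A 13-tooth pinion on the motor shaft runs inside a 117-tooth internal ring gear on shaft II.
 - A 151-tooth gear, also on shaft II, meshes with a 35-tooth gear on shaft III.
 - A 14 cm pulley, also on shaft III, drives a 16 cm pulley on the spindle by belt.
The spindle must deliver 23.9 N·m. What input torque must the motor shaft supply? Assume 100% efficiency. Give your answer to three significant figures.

Overall ratio R = 9 × 0.23179 × 1.1429 = 2.3841.
Input torque = output torque / R = 23.9 / 2.3841 = 10.025 N·m.

10.0 N·m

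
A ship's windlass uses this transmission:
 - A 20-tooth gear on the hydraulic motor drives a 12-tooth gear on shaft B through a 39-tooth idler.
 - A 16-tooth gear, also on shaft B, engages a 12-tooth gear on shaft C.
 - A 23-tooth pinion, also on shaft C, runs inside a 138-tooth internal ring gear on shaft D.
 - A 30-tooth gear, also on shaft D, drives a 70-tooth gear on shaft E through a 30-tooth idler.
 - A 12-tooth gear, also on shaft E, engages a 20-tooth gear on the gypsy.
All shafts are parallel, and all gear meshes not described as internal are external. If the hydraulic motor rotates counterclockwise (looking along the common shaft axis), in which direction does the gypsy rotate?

counterclockwise

the hydraulic motor → shaft B: driver → idler → driven is 2 external meshes, 2 reversals → CCW.
shaft B → shaft C: external mesh, 1 reversal → CW.
shaft C → shaft D: internal mesh, same direction → CW.
shaft D → shaft E: driver → idler → driven is 2 external meshes, 2 reversals → CW.
shaft E → the gypsy: external mesh, 1 reversal → CCW.
6 reversals in total — an even number — so the gypsy turns the same way as the hydraulic motor.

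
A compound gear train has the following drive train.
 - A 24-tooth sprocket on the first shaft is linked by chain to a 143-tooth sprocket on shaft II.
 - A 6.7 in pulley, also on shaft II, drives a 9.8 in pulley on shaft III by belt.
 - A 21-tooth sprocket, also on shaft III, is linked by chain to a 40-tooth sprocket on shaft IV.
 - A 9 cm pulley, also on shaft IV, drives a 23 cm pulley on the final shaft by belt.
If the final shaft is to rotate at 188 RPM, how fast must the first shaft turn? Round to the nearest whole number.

Overall ratio R = 5.9583 × 1.4627 × 1.9048 × 2.5556 = 42.423.
Required input speed = output speed × R = 188 × 42.423 = 7975.5 RPM.

7976 RPM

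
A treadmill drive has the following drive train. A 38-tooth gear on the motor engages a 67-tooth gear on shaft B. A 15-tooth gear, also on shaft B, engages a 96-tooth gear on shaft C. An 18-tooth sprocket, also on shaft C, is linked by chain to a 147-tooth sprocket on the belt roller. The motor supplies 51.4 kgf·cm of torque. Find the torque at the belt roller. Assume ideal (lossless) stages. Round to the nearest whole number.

4737 kgf·cm

Gear mesh: ratio = 67/38 = 1.7632; torque at shaft B = 51.4 × 1.7632 = 90.626 kgf·cm.
Gear mesh: ratio = 96/15 = 6.4; torque at shaft C = 90.626 × 6.4 = 580.01 kgf·cm.
Chain: ratio = 147/18 = 8.1667; torque at the belt roller = 580.01 × 8.1667 = 4736.7 kgf·cm.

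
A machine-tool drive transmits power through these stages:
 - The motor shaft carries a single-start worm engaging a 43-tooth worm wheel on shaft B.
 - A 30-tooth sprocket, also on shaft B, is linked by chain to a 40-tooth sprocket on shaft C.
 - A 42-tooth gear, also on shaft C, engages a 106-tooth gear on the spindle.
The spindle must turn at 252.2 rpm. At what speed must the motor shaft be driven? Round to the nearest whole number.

36493 rpm

Overall ratio R = 43 × 1.3333 × 2.5238 = 144.7.
Required input speed = output speed × R = 252.2 × 144.7 = 36493 rpm.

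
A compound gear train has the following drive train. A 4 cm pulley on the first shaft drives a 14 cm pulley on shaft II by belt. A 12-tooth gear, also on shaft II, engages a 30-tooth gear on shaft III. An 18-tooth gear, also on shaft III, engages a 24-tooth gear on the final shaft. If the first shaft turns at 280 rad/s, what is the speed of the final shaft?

24 rad/s

belt 14/4 = 3.5 → 280/3.5 = 80 rad/s
gear mesh 30/12 = 2.5 → 80/2.5 = 32 rad/s
gear mesh 24/18 = 1.3333 → 32/1.3333 = 24 rad/s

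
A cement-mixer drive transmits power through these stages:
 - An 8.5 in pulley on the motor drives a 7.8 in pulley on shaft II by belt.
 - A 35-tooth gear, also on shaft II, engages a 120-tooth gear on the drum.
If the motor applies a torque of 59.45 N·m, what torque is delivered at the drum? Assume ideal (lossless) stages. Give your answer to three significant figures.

Belt: ratio = 7.8/8.5 = 0.91765; torque at shaft II = 59.45 × 0.91765 = 54.554 N·m.
Gear mesh: ratio = 120/35 = 3.4286; torque at the drum = 54.554 × 3.4286 = 187.04 N·m.

187 N·m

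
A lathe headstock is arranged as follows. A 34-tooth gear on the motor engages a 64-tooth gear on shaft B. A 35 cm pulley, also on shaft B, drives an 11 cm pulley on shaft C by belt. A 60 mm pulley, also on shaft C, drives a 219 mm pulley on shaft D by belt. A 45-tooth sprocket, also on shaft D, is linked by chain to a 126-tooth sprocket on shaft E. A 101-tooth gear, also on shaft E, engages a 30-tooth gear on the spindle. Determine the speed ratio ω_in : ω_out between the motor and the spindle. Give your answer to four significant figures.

1.796

Each stage contributes driven/driver: gear mesh 64/34 = 1.8824, belt 11/35 = 0.31429, belt 219/60 = 3.65, chain 126/45 = 2.8, gear mesh 30/101 = 0.29703.
Overall: 1.8824 × 0.31429 × 3.65 × 2.8 × 0.29703 = 1.7959.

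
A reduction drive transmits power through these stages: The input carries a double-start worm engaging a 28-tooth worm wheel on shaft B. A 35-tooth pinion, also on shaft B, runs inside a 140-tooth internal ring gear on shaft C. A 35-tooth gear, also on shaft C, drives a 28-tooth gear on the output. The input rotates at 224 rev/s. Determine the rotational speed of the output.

Worm: ratio = 28/2 = 14, so shaft B turns at 224 / 14 = 16 rev/s.
Internal gear: ratio = 140/35 = 4, so shaft C turns at 16 / 4 = 4 rev/s.
Gear mesh: ratio = 28/35 = 0.8, so the output turns at 4 / 0.8 = 5 rev/s.

5 rev/s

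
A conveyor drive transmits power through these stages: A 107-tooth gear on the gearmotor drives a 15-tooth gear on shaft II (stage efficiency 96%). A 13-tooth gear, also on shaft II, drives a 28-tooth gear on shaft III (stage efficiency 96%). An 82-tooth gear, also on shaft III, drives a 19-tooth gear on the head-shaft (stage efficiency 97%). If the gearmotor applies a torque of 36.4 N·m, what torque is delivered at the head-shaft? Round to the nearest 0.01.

After the gear mesh (15/107): 36.4 × 0.14019 × 0.96 = 4.8987 N·m
After the gear mesh (28/13): 4.8987 × 2.1538 × 0.96 = 10.129 N·m
After the gear mesh (19/82): 10.129 × 0.23171 × 0.97 = 2.2766 N·m

2.28 N·m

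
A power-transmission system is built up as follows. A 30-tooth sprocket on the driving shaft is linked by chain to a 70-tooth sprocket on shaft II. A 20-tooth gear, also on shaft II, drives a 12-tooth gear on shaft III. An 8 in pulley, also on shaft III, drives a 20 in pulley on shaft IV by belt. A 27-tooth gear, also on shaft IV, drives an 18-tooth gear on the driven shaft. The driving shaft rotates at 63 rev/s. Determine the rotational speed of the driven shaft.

the driving shaft → shaft II (chain, 70/30): 63 ÷ 2.3333 = 27 rev/s
shaft II → shaft III (gear mesh, 12/20): 27 ÷ 0.6 = 45 rev/s
shaft III → shaft IV (belt, 20/8): 45 ÷ 2.5 = 18 rev/s
shaft IV → the driven shaft (gear mesh, 18/27): 18 ÷ 0.66667 = 27 rev/s

27 rev/s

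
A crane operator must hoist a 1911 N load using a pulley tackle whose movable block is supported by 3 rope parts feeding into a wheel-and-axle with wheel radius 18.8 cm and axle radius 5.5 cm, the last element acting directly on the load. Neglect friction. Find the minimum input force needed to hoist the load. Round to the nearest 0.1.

186.4 N

Block-and-tackle MA = number of supporting rope parts = 3.
Wheel-and-axle MA = R/r = 18.8/5.5 = 3.4182.
Combined ideal MA = 3 × 3.4182 = 10.255.
Effort = load / MA = 1911 / 10.255 = 186.36 N.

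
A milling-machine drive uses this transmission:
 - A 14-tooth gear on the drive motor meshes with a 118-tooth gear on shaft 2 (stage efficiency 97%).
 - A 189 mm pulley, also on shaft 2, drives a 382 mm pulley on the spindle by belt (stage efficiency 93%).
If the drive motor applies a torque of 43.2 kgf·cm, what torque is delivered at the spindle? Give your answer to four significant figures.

After the gear mesh (118/14): 43.2 × 8.4286 × 0.97 = 353.19 kgf·cm
After the belt (382/189): 353.19 × 2.0212 × 0.93 = 663.89 kgf·cm

663.9 kgf·cm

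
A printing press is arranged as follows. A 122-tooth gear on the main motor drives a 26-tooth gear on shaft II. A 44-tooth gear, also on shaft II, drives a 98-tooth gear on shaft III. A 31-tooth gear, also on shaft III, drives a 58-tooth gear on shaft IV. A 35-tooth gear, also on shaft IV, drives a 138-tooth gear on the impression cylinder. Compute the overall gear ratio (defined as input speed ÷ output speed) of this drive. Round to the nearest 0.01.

Each stage contributes driven/driver: gear mesh 26/122 = 0.21311, gear mesh 98/44 = 2.2273, gear mesh 58/31 = 1.871, gear mesh 138/35 = 3.9429.
Overall: 0.21311 × 2.2273 × 1.871 × 3.9429 = 3.5016.

3.50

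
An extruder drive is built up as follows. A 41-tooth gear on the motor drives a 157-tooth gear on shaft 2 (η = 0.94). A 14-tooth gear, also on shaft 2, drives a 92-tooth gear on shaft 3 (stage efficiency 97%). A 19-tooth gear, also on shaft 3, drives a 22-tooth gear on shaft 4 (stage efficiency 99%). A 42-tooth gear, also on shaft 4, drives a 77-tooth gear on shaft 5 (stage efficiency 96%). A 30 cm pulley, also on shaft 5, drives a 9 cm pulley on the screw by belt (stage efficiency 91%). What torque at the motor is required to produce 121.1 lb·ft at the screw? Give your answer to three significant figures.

9.58 lb·ft

Overall ratio R = 3.8293 × 6.5714 × 1.1579 × 1.8333 × 0.3 = 16.025; overall efficiency η = 0.94 × 0.97 × 0.99 × 0.96 × 0.91 = 0.7886.
Input torque = output torque / (R × η) = 121.1 / (16.025 × 0.7886) = 9.5827 lb·ft.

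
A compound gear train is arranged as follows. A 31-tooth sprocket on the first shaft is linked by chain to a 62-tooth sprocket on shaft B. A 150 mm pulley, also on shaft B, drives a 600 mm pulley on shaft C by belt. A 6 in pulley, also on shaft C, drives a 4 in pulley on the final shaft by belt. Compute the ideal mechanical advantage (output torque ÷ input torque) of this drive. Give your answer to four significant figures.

Each stage contributes driven/driver: chain 62/31 = 2, belt 600/150 = 4, belt 4/6 = 0.66667.
Overall: 2 × 4 × 0.66667 = 5.3333.

5.333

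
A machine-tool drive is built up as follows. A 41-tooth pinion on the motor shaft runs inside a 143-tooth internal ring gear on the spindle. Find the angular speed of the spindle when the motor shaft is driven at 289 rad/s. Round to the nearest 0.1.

the motor shaft → the spindle (internal gear, 143/41): 289 ÷ 3.4878 = 82.86 rad/s

82.9 rad/s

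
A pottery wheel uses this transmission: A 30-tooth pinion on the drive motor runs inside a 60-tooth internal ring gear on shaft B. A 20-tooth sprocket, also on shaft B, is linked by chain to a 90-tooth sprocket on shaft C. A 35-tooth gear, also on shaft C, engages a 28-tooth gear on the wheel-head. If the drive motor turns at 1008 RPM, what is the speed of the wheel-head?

Internal gear: ratio = 60/30 = 2, so shaft B turns at 1008 / 2 = 504 RPM.
Chain: ratio = 90/20 = 4.5, so shaft C turns at 504 / 4.5 = 112 RPM.
Gear mesh: ratio = 28/35 = 0.8, so the wheel-head turns at 112 / 0.8 = 140 RPM.

140 RPM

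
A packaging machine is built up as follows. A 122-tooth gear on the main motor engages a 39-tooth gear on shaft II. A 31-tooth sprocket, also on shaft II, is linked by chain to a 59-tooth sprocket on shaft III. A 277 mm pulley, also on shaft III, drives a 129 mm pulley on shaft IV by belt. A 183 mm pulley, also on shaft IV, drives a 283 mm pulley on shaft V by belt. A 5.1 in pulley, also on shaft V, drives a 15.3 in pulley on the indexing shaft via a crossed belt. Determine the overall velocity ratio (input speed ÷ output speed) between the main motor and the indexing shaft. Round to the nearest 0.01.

1.31

Each stage contributes driven/driver: gear mesh 39/122 = 0.31967, chain 59/31 = 1.9032, belt 129/277 = 0.4657, belt 283/183 = 1.5464, belt 15.3/5.1 = 3.
Overall: 0.31967 × 1.9032 × 0.4657 × 1.5464 × 3 = 1.3145.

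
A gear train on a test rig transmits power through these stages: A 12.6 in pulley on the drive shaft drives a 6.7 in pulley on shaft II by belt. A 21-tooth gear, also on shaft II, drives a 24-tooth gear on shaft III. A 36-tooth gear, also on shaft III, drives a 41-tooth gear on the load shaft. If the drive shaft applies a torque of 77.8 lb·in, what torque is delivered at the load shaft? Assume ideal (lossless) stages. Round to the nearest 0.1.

Belt: ratio = 6.7/12.6 = 0.53175; torque at shaft II = 77.8 × 0.53175 = 41.37 lb·in.
Gear mesh: ratio = 24/21 = 1.1429; torque at shaft III = 41.37 × 1.1429 = 47.28 lb·in.
Gear mesh: ratio = 41/36 = 1.1389; torque at the load shaft = 47.28 × 1.1389 = 53.846 lb·in.

53.8 lb·in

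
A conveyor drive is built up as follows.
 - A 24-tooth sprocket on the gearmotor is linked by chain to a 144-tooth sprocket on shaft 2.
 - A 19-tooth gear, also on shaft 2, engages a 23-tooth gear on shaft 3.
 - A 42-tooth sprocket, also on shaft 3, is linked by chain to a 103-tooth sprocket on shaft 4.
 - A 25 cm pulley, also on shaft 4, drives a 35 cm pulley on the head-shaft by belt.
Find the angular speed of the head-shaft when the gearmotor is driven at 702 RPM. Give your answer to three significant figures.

28.2 RPM

Chain: ratio = 144/24 = 6, so shaft 2 turns at 702 / 6 = 117 RPM.
Gear mesh: ratio = 23/19 = 1.2105, so shaft 3 turns at 117 / 1.2105 = 96.652 RPM.
Chain: ratio = 103/42 = 2.4524, so shaft 4 turns at 96.652 / 2.4524 = 39.412 RPM.
Belt: ratio = 35/25 = 1.4, so the head-shaft turns at 39.412 / 1.4 = 28.151 RPM.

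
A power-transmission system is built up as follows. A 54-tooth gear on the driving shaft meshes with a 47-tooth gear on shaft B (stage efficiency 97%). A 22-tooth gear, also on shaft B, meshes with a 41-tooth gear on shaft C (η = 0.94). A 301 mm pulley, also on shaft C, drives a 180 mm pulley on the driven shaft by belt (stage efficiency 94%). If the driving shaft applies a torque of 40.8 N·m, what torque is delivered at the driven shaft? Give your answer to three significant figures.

33.9 N·m

Gear mesh: ratio = 47/54 = 0.87037; torque at shaft B = 40.8 × 0.87037 × 0.97 = 34.446 N·m.
Gear mesh: ratio = 41/22 = 1.8636; torque at shaft C = 34.446 × 1.8636 × 0.94 = 60.343 N·m.
Belt: ratio = 180/301 = 0.59801; torque at the driven shaft = 60.343 × 0.59801 × 0.94 = 33.92 N·m.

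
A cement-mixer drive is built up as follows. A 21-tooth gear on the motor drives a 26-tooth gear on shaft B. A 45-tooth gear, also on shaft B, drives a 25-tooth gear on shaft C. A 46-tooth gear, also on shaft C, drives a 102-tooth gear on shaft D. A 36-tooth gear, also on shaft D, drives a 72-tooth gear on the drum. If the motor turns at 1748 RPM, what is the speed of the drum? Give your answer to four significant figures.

573.0 RPM

Gear mesh: ratio = 26/21 = 1.2381, so shaft B turns at 1748 / 1.2381 = 1411.8 RPM.
Gear mesh: ratio = 25/45 = 0.55556, so shaft C turns at 1411.8 / 0.55556 = 2541.3 RPM.
Gear mesh: ratio = 102/46 = 2.2174, so shaft D turns at 2541.3 / 2.2174 = 1146.1 RPM.
Gear mesh: ratio = 72/36 = 2, so the drum turns at 1146.1 / 2 = 573.04 RPM.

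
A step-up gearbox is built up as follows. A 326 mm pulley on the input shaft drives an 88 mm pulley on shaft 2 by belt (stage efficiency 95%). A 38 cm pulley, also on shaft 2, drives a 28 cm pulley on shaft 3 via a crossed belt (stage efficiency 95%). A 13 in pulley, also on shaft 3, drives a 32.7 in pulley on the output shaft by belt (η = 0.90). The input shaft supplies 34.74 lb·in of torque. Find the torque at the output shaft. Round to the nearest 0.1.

After the belt (88/326): 34.74 × 0.26994 × 0.95 = 8.9088 lb·in
After the belt (28/38): 8.9088 × 0.73684 × 0.95 = 6.2361 lb·in
After the belt (32.7/13): 6.2361 × 2.5154 × 0.90 = 14.118 lb·in

14.1 lb·in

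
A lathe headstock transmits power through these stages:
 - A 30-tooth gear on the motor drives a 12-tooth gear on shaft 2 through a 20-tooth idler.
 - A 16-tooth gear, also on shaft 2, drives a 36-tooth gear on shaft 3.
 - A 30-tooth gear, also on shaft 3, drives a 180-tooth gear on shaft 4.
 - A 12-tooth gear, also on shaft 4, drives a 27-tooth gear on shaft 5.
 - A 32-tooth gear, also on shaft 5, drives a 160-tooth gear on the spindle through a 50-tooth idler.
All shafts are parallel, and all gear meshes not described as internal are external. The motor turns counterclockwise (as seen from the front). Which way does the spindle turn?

clockwise

the motor → shaft 2: driver → idler → driven is 2 external meshes, 2 reversals → CCW.
shaft 2 → shaft 3: external mesh, 1 reversal → CW.
shaft 3 → shaft 4: external mesh, 1 reversal → CCW.
shaft 4 → shaft 5: external mesh, 1 reversal → CW.
shaft 5 → the spindle: driver → idler → driven is 2 external meshes, 2 reversals → CW.
7 reversals in total — an odd number — so the spindle turns opposite to the motor.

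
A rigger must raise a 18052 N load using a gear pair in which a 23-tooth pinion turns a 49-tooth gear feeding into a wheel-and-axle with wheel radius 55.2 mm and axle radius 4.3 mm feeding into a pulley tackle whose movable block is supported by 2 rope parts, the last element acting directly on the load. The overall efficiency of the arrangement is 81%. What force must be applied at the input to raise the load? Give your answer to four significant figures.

Gear pair MA = 49/23 = 2.1304.
Wheel-and-axle MA = R/r = 55.2/4.3 = 12.837.
Block-and-tackle MA = number of supporting rope parts = 2.
Combined ideal MA = 2.1304 × 12.837 × 2 = 54.698.
Actual MA = 54.698 × 0.81 = 44.305.
Effort = load / actual MA = 18052 / 44.305 = 407.45 N.

407.4 N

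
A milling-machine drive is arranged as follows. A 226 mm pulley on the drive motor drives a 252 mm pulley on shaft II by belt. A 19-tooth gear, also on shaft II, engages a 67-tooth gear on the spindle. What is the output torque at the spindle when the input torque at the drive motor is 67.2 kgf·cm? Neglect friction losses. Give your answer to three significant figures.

264 kgf·cm

belt 252/226 = 1.115 → τ = 67.2·1.115 = 74.931 kgf·cm
gear mesh 67/19 = 3.5263 → τ = 74.931·3.5263 = 264.23 kgf·cm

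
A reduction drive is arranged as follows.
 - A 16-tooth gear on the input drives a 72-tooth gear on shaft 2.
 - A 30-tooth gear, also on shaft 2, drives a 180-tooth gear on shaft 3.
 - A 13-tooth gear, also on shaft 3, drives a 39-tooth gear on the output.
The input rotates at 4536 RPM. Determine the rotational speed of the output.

56 RPM

the input → shaft 2 (gear mesh, 72/16): 4536 ÷ 4.5 = 1008 RPM
shaft 2 → shaft 3 (gear mesh, 180/30): 1008 ÷ 6 = 168 RPM
shaft 3 → the output (gear mesh, 39/13): 168 ÷ 3 = 56 RPM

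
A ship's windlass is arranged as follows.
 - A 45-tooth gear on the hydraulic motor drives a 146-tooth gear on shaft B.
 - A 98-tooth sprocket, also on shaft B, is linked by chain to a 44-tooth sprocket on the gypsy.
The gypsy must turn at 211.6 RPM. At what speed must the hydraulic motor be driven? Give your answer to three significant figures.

Overall ratio R = 3.2444 × 0.44898 = 1.4567.
Required input speed = output speed × R = 211.6 × 1.4567 = 308.24 RPM.

308 RPM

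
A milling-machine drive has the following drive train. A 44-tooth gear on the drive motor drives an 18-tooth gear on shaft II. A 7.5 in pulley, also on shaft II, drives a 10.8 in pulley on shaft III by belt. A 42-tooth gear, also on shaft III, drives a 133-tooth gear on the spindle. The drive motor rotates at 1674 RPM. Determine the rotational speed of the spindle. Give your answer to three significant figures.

the drive motor → shaft II (gear mesh, 18/44): 1674 ÷ 0.40909 = 4092 RPM
shaft II → shaft III (belt, 10.8/7.5): 4092 ÷ 1.44 = 2841.7 RPM
shaft III → the spindle (gear mesh, 133/42): 2841.7 ÷ 3.1667 = 897.37 RPM

897 RPM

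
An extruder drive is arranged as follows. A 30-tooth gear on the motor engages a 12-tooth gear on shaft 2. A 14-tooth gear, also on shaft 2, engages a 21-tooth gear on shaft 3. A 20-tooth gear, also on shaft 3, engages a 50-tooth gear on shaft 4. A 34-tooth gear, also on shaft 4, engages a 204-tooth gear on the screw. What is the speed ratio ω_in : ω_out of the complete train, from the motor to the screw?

9

Each stage contributes driven/driver: gear mesh 12/30 = 0.4, gear mesh 21/14 = 1.5, gear mesh 50/20 = 2.5, gear mesh 204/34 = 6.
Overall: 0.4 × 1.5 × 2.5 × 6 = 9.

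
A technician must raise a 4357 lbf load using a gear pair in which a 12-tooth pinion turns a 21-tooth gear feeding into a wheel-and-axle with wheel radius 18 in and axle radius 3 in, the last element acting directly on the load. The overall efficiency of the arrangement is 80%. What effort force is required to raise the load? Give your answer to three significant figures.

Gear pair MA = 21/12 = 1.75.
Wheel-and-axle MA = R/r = 18/3 = 6.
Combined ideal MA = 1.75 × 6 = 10.5.
Actual MA = 10.5 × 0.80 = 8.4.
Effort = load / actual MA = 4357 / 8.4 = 518.69 lbf.

519 lbf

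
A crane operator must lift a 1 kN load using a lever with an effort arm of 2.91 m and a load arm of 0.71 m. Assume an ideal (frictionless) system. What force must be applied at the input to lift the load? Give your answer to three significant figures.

0.244 kN

Lever MA = effort arm / load arm = 2.91/0.71 = 4.0986.
Effort = load / MA = 1 / 4.0986 = 0.24399 kN.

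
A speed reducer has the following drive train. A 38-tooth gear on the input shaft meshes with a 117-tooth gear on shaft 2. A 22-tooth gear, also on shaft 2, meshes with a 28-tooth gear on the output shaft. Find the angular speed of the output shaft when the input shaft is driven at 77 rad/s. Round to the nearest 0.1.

gear mesh 117/38 = 3.0789 → 77/3.0789 = 25.009 rad/s
gear mesh 28/22 = 1.2727 → 25.009/1.2727 = 19.65 rad/s

19.6 rad/s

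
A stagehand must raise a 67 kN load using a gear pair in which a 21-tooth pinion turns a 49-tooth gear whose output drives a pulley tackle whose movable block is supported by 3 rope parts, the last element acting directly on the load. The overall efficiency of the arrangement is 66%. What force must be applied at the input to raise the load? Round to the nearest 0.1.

Gear pair MA = 49/21 = 2.3333.
Block-and-tackle MA = number of supporting rope parts = 3.
Combined ideal MA = 2.3333 × 3 = 7.
Actual MA = 7 × 0.66 = 4.62.
Effort = load / actual MA = 67 / 4.62 = 14.502 kN.

14.5 kN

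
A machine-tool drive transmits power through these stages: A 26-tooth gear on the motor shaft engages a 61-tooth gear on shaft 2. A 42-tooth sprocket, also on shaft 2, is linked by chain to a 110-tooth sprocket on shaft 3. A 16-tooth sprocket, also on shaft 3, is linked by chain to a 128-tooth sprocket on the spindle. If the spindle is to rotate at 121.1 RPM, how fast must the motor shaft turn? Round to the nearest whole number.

Overall ratio R = 2.3462 × 2.619 × 8 = 49.158.
Required input speed = output speed × R = 121.1 × 49.158 = 5953 RPM.

5953 RPM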